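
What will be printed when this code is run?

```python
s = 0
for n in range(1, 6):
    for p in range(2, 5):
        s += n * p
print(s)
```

n=1,p=2: s = 0+2 = 2
n=1,p=3: s = 2+3 = 5
n=1,p=4: s = 5+4 = 9
n=2,p=2: s = 9+4 = 13
n=2,p=3: s = 13+6 = 19
n=2,p=4: s = 19+8 = 27
n=3,p=2: s = 27+6 = 33
n=3,p=3: s = 33+9 = 42
n=3,p=4: s = 42+12 = 54
n=4,p=2: s = 54+8 = 62
n=4,p=3: s = 62+12 = 74
n=4,p=4: s = 74+16 = 90
n=5,p=2: s = 90+10 = 100
n=5,p=3: s = 100+15 = 115
n=5,p=4: s = 115+20 = 135

135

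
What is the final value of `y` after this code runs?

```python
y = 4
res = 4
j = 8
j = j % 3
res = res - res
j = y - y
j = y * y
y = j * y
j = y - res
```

64

j = 8%3 = 2
res = 4-4 = 0
j = 4-4 = 0
j = 4*4 = 16
y = 16*4 = 64
j = 64-0 = 64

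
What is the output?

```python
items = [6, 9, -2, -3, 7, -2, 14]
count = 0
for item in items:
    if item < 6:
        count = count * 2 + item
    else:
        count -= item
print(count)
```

item=6: not <6, count = 0-6 = -6
item=9: not <6, count = (-6)-9 = -15
item=-2: <6, count = (-15)*2+(-2) = -32
item=-3: <6, count = (-32)*2+(-3) = -67
item=7: not <6, count = (-67)-7 = -74
item=-2: <6, count = (-74)*2+(-2) = -150
item=14: not <6, count = (-150)-14 = -164

-164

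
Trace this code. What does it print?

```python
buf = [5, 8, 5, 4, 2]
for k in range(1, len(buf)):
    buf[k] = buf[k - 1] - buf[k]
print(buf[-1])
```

k=1: buf[1] = 5-8 = -3 → [5, -3, 5, 4, 2]
k=2: buf[2] = (-3)-5 = -8 → [5, -3, -8, 4, 2]
k=3: buf[3] = (-8)-4 = -12 → [5, -3, -8, -12, 2]
k=4: buf[4] = (-12)-2 = -14 → [5, -3, -8, -12, -14]

-14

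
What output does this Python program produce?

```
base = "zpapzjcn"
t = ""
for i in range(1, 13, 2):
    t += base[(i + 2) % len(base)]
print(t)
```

pjnppj

i=1: add base[3]='p' → 'p'
i=3: add base[5]='j' → 'pj'
i=5: add base[7]='n' → 'pjn'
i=7: add base[1]='p' → 'pjnp'
i=9: add base[3]='p' → 'pjnpp'
i=11: add base[5]='j' → 'pjnppj'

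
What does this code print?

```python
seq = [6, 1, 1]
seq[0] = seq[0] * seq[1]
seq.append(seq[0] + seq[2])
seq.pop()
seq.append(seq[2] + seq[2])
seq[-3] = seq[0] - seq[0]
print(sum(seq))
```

seq[0] = seq[0]*seq[1] = 6*1 = 6 → [6, 1, 1]
append seq[0]+seq[2] = 6+1 = 7 → [6, 1, 1, 7]
pop() removes 7 → [6, 1, 1]
append seq[2]+seq[2] = 1+1 = 2 → [6, 1, 1, 2]
seq[-3] = seq[0]-seq[0] = 6-6 = 0 → [6, 0, 1, 2]
sum = 9

9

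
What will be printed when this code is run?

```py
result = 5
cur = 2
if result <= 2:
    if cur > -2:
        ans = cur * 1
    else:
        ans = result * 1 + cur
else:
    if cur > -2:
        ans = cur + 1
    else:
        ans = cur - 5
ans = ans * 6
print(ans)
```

18

result=5, cur=2
result <= 2 is False; cur > -2 is True
→ ans = cur + 1 = 3
ans = 3*6 = 18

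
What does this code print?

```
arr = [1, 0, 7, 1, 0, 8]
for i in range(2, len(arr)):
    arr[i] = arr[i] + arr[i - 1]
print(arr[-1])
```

16

i=2: arr[2] = 7+0 = 7 → [1, 0, 7, 1, 0, 8]
i=3: arr[3] = 1+7 = 8 → [1, 0, 7, 8, 0, 8]
i=4: arr[4] = 0+8 = 8 → [1, 0, 7, 8, 8, 8]
i=5: arr[5] = 8+8 = 16 → [1, 0, 7, 8, 8, 16]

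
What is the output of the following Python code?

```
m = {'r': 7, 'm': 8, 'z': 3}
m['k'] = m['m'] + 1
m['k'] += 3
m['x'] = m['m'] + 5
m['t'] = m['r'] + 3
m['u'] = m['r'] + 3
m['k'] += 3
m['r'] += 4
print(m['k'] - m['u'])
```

5

m['k'] = m['m']+1 = 9 → {'r': 7, 'm': 8, 'z': 3, 'k': 9}
m['k'] = 9+3 = 12 → {'r': 7, 'm': 8, 'z': 3, 'k': 12}
m['x'] = m['m']+5 = 13 → {'r': 7, 'm': 8, 'z': 3, 'k': 12, 'x': 13}
m['t'] = m['r']+3 = 10 → {'r': 7, 'm': 8, 'z': 3, 'k': 12, 'x': 13, 't': 10}
m['u'] = m['r']+3 = 10 → {'r': 7, 'm': 8, 'z': 3, 'k': 12, 'x': 13, 't': 10, 'u': 10}
m['k'] = 12+3 = 15 → {'r': 7, 'm': 8, 'z': 3, 'k': 15, 'x': 13, 't': 10, 'u': 10}
m['r'] = 7+4 = 11 → {'r': 11, 'm': 8, 'z': 3, 'k': 15, 'x': 13, 't': 10, 'u': 10}
m['k']-m['u'] = 15-10 = 5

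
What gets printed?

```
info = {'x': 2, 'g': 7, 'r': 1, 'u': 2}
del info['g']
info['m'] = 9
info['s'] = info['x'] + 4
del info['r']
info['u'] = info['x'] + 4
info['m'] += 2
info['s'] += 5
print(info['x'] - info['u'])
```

-4

del 'g' → {'x': 2, 'r': 1, 'u': 2}
info['m'] = 9 → {'x': 2, 'r': 1, 'u': 2, 'm': 9}
info['s'] = info['x']+4 = 6 → {'x': 2, 'r': 1, 'u': 2, 'm': 9, 's': 6}
del 'r' → {'x': 2, 'u': 2, 'm': 9, 's': 6}
info['u'] = info['x']+4 = 6 → {'x': 2, 'u': 6, 'm': 9, 's': 6}
info['m'] = 9+2 = 11 → {'x': 2, 'u': 6, 'm': 11, 's': 6}
info['s'] = 6+5 = 11 → {'x': 2, 'u': 6, 'm': 11, 's': 11}
info['x']-info['u'] = 2-6 = -4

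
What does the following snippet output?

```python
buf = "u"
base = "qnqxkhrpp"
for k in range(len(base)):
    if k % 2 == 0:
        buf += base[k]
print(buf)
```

k=0: add 'q' → 'uq'
k=1: skip
k=2: add 'q' → 'uqq'
k=3: skip
k=4: add 'k' → 'uqqk'
k=5: skip
k=6: add 'r' → 'uqqkr'
k=7: skip
k=8: add 'p' → 'uqqkrp'

uqqkrp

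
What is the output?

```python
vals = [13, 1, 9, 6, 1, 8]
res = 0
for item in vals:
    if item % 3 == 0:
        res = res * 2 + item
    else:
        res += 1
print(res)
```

34

item=13: not %3==0, res = 0+1 = 1
item=1: not %3==0, res = 1+1 = 2
item=9: %3==0, res = 2*2+9 = 13
item=6: %3==0, res = 13*2+6 = 32
item=1: not %3==0, res = 32+1 = 33
item=8: not %3==0, res = 33+1 = 34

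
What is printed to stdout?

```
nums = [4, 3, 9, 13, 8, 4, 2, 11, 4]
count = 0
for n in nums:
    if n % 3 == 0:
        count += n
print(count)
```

12

n=4: not %3==0
n=3: %3==0, count = 0+3 = 3
n=9: %3==0, count = 3+9 = 12
n=13: not %3==0
n=8: not %3==0
n=4: not %3==0
n=2: not %3==0
n=11: not %3==0
n=4: not %3==0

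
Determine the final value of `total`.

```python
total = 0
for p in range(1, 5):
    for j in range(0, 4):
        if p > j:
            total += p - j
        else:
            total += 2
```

32

p=1,j=0: 1>0, total = 0+1 = 1
p=1,j=1: not 1>1, total = 1+2 = 3
p=1,j=2: not 1>2, total = 3+2 = 5
p=1,j=3: not 1>3, total = 5+2 = 7
p=2,j=0: 2>0, total = 7+2 = 9
p=2,j=1: 2>1, total = 9+1 = 10
p=2,j=2: not 2>2, total = 10+2 = 12
p=2,j=3: not 2>3, total = 12+2 = 14
p=3,j=0: 3>0, total = 14+3 = 17
p=3,j=1: 3>1, total = 17+2 = 19
p=3,j=2: 3>2, total = 19+1 = 20
p=3,j=3: not 3>3, total = 20+2 = 22
p=4,j=0: 4>0, total = 22+4 = 26
p=4,j=1: 4>1, total = 26+3 = 29
p=4,j=2: 4>2, total = 29+2 = 31
p=4,j=3: 4>3, total = 31+1 = 32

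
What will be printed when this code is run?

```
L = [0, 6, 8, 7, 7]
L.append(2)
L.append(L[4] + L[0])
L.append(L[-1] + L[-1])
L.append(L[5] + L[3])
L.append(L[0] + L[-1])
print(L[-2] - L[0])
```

append 2 → [0, 6, 8, 7, 7, 2]
append L[4]+L[0] = 7+0 = 7 → [0, 6, 8, 7, 7, 2, 7]
append L[-1]+L[-1] = 7+7 = 14 → [0, 6, 8, 7, 7, 2, 7, 14]
append L[5]+L[3] = 2+7 = 9 → [0, 6, 8, 7, 7, 2, 7, 14, 9]
append L[0]+L[-1] = 0+9 = 9 → [0, 6, 8, 7, 7, 2, 7, 14, 9, 9]
L[-2]-L[0] = 9-0 = 9

9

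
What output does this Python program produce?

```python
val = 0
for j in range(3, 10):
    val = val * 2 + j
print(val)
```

501

j=3: val = 0*2+3 = 3
j=4: val = 3*2+4 = 10
j=5: val = 10*2+5 = 25
j=6: val = 25*2+6 = 56
j=7: val = 56*2+7 = 119
j=8: val = 119*2+8 = 246
j=9: val = 246*2+9 = 501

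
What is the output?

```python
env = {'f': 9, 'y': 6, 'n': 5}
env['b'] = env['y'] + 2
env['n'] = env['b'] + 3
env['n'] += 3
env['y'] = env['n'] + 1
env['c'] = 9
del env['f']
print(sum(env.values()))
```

env['b'] = env['y']+2 = 8 → {'f': 9, 'y': 6, 'n': 5, 'b': 8}
env['n'] = env['b']+3 = 11 → {'f': 9, 'y': 6, 'n': 11, 'b': 8}
env['n'] = 11+3 = 14 → {'f': 9, 'y': 6, 'n': 14, 'b': 8}
env['y'] = env['n']+1 = 15 → {'f': 9, 'y': 15, 'n': 14, 'b': 8}
env['c'] = 9 → {'f': 9, 'y': 15, 'n': 14, 'b': 8, 'c': 9}
del 'f' → {'y': 15, 'n': 14, 'b': 8, 'c': 9}
sum of values = 46

46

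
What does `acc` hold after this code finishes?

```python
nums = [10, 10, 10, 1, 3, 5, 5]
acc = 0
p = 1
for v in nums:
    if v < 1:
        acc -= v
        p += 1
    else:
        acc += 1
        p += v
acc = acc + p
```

v=10: not <1, acc = 0+1 = 1; p=11
v=10: not <1, acc = 1+1 = 2; p=21
v=10: not <1, acc = 2+1 = 3; p=31
v=1: not <1, acc = 3+1 = 4; p=32
v=3: not <1, acc = 4+1 = 5; p=35
v=5: not <1, acc = 5+1 = 6; p=40
v=5: not <1, acc = 6+1 = 7; p=45
acc+p = 7+45 = 52

52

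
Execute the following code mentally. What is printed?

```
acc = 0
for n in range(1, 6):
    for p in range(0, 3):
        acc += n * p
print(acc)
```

n=1,p=0: acc = 0+0 = 0
n=1,p=1: acc = 0+1 = 1
n=1,p=2: acc = 1+2 = 3
n=2,p=0: acc = 3+0 = 3
n=2,p=1: acc = 3+2 = 5
n=2,p=2: acc = 5+4 = 9
n=3,p=0: acc = 9+0 = 9
n=3,p=1: acc = 9+3 = 12
n=3,p=2: acc = 12+6 = 18
n=4,p=0: acc = 18+0 = 18
n=4,p=1: acc = 18+4 = 22
n=4,p=2: acc = 22+8 = 30
n=5,p=0: acc = 30+0 = 30
n=5,p=1: acc = 30+5 = 35
n=5,p=2: acc = 35+10 = 45

45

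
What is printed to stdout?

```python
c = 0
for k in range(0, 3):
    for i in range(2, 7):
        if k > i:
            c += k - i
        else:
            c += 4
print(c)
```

k=0,i=2: not 0>2, c = 0+4 = 4
k=0,i=3: not 0>3, c = 4+4 = 8
k=0,i=4: not 0>4, c = 8+4 = 12
k=0,i=5: not 0>5, c = 12+4 = 16
k=0,i=6: not 0>6, c = 16+4 = 20
k=1,i=2: not 1>2, c = 20+4 = 24
k=1,i=3: not 1>3, c = 24+4 = 28
k=1,i=4: not 1>4, c = 28+4 = 32
k=1,i=5: not 1>5, c = 32+4 = 36
k=1,i=6: not 1>6, c = 36+4 = 40
k=2,i=2: not 2>2, c = 40+4 = 44
k=2,i=3: not 2>3, c = 44+4 = 48
k=2,i=4: not 2>4, c = 48+4 = 52
k=2,i=5: not 2>5, c = 52+4 = 56
k=2,i=6: not 2>6, c = 56+4 = 60

60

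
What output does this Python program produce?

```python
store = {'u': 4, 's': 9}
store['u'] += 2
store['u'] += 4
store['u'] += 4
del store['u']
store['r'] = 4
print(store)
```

{'s': 9, 'r': 4}

store['u'] = 4+2 = 6 → {'u': 6, 's': 9}
store['u'] = 6+4 = 10 → {'u': 10, 's': 9}
store['u'] = 10+4 = 14 → {'u': 14, 's': 9}
del 'u' → {'s': 9}
store['r'] = 4 → {'s': 9, 'r': 4}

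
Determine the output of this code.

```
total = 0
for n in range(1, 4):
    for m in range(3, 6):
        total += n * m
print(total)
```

72

n=1,m=3: total = 0+3 = 3
n=1,m=4: total = 3+4 = 7
n=1,m=5: total = 7+5 = 12
n=2,m=3: total = 12+6 = 18
n=2,m=4: total = 18+8 = 26
n=2,m=5: total = 26+10 = 36
n=3,m=3: total = 36+9 = 45
n=3,m=4: total = 45+12 = 57
n=3,m=5: total = 57+15 = 72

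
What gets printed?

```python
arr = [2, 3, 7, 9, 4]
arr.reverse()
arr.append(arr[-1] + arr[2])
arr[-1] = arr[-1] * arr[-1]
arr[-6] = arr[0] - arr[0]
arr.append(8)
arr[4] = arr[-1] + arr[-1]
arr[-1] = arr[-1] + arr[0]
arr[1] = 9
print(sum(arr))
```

124

reverse → [4, 9, 7, 3, 2]
append arr[-1]+arr[2] = 2+7 = 9 → [4, 9, 7, 3, 2, 9]
arr[-1] = arr[-1]*arr[-1] = 9*9 = 81 → [4, 9, 7, 3, 2, 81]
arr[-6] = arr[0]-arr[0] = 4-4 = 0 → [0, 9, 7, 3, 2, 81]
append 8 → [0, 9, 7, 3, 2, 81, 8]
arr[4] = arr[-1]+arr[-1] = 8+8 = 16 → [0, 9, 7, 3, 16, 81, 8]
arr[-1] = arr[-1]+arr[0] = 8+0 = 8 → [0, 9, 7, 3, 16, 81, 8]
arr[1] = 9 → [0, 9, 7, 3, 16, 81, 8]
sum = 124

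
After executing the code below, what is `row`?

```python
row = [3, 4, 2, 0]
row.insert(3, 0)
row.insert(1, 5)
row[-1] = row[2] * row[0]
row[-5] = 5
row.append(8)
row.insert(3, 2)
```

[3, 5, 4, 2, 2, 0, 12, 8]

insert 0 at 3 → [3, 4, 2, 0, 0]
insert 5 at 1 → [3, 5, 4, 2, 0, 0]
row[-1] = row[2]*row[0] = 4*3 = 12 → [3, 5, 4, 2, 0, 12]
row[-5] = 5 → [3, 5, 4, 2, 0, 12]
append 8 → [3, 5, 4, 2, 0, 12, 8]
insert 2 at 3 → [3, 5, 4, 2, 2, 0, 12, 8]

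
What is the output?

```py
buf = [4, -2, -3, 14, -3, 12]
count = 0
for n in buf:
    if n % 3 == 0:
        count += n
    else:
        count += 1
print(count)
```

n=4: not %3==0, count = 0+1 = 1
n=-2: not %3==0, count = 1+1 = 2
n=-3: %3==0, count = 2+(-3) = -1
n=14: not %3==0, count = (-1)+1 = 0
n=-3: %3==0, count = 0+(-3) = -3
n=12: %3==0, count = (-3)+12 = 9

9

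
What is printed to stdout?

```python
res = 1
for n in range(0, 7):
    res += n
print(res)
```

n=0: res = 1+0 = 1
n=1: res = 1+1 = 2
n=2: res = 2+2 = 4
n=3: res = 4+3 = 7
n=4: res = 7+4 = 11
n=5: res = 11+5 = 16
n=6: res = 16+6 = 22

22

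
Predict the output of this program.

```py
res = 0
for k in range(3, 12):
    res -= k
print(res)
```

k=3: res = 0-3 = -3
k=4: res = (-3)-4 = -7
k=5: res = (-7)-5 = -12
k=6: res = (-12)-6 = -18
k=7: res = (-18)-7 = -25
k=8: res = (-25)-8 = -33
k=9: res = (-33)-9 = -42
k=10: res = (-42)-10 = -52
k=11: res = (-52)-11 = -63

-63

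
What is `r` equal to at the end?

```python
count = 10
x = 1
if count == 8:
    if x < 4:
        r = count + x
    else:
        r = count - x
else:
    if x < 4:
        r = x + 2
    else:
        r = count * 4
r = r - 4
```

count=10, x=1
count == 8 is False; x < 4 is True
→ r = x + 2 = 3
r = 3-4 = -1

-1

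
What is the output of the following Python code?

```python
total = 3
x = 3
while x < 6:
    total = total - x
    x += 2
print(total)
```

-5

x=3: total = 3-3 = 0
x=5: total = 0-5 = -5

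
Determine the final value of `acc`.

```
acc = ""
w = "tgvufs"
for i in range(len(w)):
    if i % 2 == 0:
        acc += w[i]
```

i=0: add 't' → 't'
i=1: skip
i=2: add 'v' → 'tv'
i=3: skip
i=4: add 'f' → 'tvf'
i=5: skip

'tvf'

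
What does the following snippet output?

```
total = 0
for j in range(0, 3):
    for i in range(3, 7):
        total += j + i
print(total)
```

66

j=0,i=3: total = 0+3 = 3
j=0,i=4: total = 3+4 = 7
j=0,i=5: total = 7+5 = 12
j=0,i=6: total = 12+6 = 18
j=1,i=3: total = 18+4 = 22
j=1,i=4: total = 22+5 = 27
j=1,i=5: total = 27+6 = 33
j=1,i=6: total = 33+7 = 40
j=2,i=3: total = 40+5 = 45
j=2,i=4: total = 45+6 = 51
j=2,i=5: total = 51+7 = 58
j=2,i=6: total = 58+8 = 66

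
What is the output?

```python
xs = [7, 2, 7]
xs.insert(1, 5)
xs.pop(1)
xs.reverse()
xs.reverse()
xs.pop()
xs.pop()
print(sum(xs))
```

insert 5 at 1 → [7, 5, 2, 7]
pop(1) removes 5 → [7, 2, 7]
reverse → [7, 2, 7]
reverse → [7, 2, 7]
pop() removes 7 → [7, 2]
pop() removes 2 → [7]
sum = 7

7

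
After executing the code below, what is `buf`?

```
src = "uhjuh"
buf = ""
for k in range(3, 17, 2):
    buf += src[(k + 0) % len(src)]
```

'uujhhuu'

k=3: add src[3]='u' → 'u'
k=5: add src[0]='u' → 'uu'
k=7: add src[2]='j' → 'uuj'
k=9: add src[4]='h' → 'uujh'
k=11: add src[1]='h' → 'uujhh'
k=13: add src[3]='u' → 'uujhhu'
k=15: add src[0]='u' → 'uujhhuu'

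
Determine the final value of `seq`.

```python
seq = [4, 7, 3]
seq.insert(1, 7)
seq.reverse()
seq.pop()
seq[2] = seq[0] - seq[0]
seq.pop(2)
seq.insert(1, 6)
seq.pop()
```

[3, 6]

insert 7 at 1 → [4, 7, 7, 3]
reverse → [3, 7, 7, 4]
pop() removes 4 → [3, 7, 7]
seq[2] = seq[0]-seq[0] = 3-3 = 0 → [3, 7, 0]
pop(2) removes 0 → [3, 7]
insert 6 at 1 → [3, 6, 7]
pop() removes 7 → [3, 6]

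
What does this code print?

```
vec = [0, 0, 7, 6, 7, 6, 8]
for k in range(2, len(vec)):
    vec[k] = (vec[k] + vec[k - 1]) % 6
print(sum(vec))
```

k=2: vec[2] = (7+0)%6 = 1 → [0, 0, 1, 6, 7, 6, 8]
k=3: vec[3] = (6+1)%6 = 1 → [0, 0, 1, 1, 7, 6, 8]
k=4: vec[4] = (7+1)%6 = 2 → [0, 0, 1, 1, 2, 6, 8]
k=5: vec[5] = (6+2)%6 = 2 → [0, 0, 1, 1, 2, 2, 8]
k=6: vec[6] = (8+2)%6 = 4 → [0, 0, 1, 1, 2, 2, 4]
sum = 10

10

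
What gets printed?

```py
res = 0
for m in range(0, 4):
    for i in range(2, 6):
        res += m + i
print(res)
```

80

m=0,i=2: res = 0+2 = 2
m=0,i=3: res = 2+3 = 5
m=0,i=4: res = 5+4 = 9
m=0,i=5: res = 9+5 = 14
m=1,i=2: res = 14+3 = 17
m=1,i=3: res = 17+4 = 21
m=1,i=4: res = 21+5 = 26
m=1,i=5: res = 26+6 = 32
m=2,i=2: res = 32+4 = 36
m=2,i=3: res = 36+5 = 41
m=2,i=4: res = 41+6 = 47
m=2,i=5: res = 47+7 = 54
m=3,i=2: res = 54+5 = 59
m=3,i=3: res = 59+6 = 65
m=3,i=4: res = 65+7 = 72
m=3,i=5: res = 72+8 = 80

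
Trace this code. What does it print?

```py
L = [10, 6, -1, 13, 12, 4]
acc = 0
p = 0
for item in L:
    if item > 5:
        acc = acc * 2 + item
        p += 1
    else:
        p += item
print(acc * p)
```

item=10: >5, acc = 0*2+10 = 10; p=1
item=6: >5, acc = 10*2+6 = 26; p=2
item=-1: not >5; p=1
item=13: >5, acc = 26*2+13 = 65; p=2
item=12: >5, acc = 65*2+12 = 142; p=3
item=4: not >5; p=7
acc*p = 142*7 = 994

994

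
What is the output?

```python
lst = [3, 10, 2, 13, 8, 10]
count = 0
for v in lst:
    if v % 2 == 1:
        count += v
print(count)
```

16

v=3: odd, count = 0+3 = 3
v=10: not odd
v=2: not odd
v=13: odd, count = 3+13 = 16
v=8: not odd
v=10: not odd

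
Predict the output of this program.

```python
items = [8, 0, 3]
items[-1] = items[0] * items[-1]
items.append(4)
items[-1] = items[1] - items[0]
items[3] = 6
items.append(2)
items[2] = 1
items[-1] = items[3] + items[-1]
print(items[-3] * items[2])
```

items[-1] = items[0]*items[-1] = 8*3 = 24 → [8, 0, 24]
append 4 → [8, 0, 24, 4]
items[-1] = items[1]-items[0] = 0-8 = -8 → [8, 0, 24, -8]
items[3] = 6 → [8, 0, 24, 6]
append 2 → [8, 0, 24, 6, 2]
items[2] = 1 → [8, 0, 1, 6, 2]
items[-1] = items[3]+items[-1] = 6+2 = 8 → [8, 0, 1, 6, 8]
items[-3]*items[2] = 1*1 = 1

1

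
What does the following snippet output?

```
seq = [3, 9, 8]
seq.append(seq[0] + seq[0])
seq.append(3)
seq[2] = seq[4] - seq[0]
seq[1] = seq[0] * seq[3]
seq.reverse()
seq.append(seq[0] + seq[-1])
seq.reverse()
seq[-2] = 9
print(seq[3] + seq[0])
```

append seq[0]+seq[0] = 3+3 = 6 → [3, 9, 8, 6]
append 3 → [3, 9, 8, 6, 3]
seq[2] = seq[4]-seq[0] = 3-3 = 0 → [3, 9, 0, 6, 3]
seq[1] = seq[0]*seq[3] = 3*6 = 18 → [3, 18, 0, 6, 3]
reverse → [3, 6, 0, 18, 3]
append seq[0]+seq[-1] = 3+3 = 6 → [3, 6, 0, 18, 3, 6]
reverse → [6, 3, 18, 0, 6, 3]
seq[-2] = 9 → [6, 3, 18, 0, 9, 3]
seq[3]+seq[0] = 0+6 = 6

6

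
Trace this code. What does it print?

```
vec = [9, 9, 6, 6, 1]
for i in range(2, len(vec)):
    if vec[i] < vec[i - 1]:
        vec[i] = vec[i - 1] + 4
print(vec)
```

i=2: 6<9, vec[2] = 9+4 = 13 → [9, 9, 13, 6, 1]
i=3: 6<13, vec[3] = 13+4 = 17 → [9, 9, 13, 17, 1]
i=4: 1<17, vec[4] = 17+4 = 21 → [9, 9, 13, 17, 21]

[9, 9, 13, 17, 21]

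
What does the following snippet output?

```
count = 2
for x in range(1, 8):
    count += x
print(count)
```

x=1: count = 2+1 = 3
x=2: count = 3+2 = 5
x=3: count = 5+3 = 8
x=4: count = 8+4 = 12
x=5: count = 12+5 = 17
x=6: count = 17+6 = 23
x=7: count = 23+7 = 30

30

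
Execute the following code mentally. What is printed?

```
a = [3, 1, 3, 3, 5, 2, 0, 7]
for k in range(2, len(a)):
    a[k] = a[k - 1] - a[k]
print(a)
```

[3, 1, -2, -5, -10, -12, -12, -19]

k=2: a[2] = 1-3 = -2 → [3, 1, -2, 3, 5, 2, 0, 7]
k=3: a[3] = (-2)-3 = -5 → [3, 1, -2, -5, 5, 2, 0, 7]
k=4: a[4] = (-5)-5 = -10 → [3, 1, -2, -5, -10, 2, 0, 7]
k=5: a[5] = (-10)-2 = -12 → [3, 1, -2, -5, -10, -12, 0, 7]
k=6: a[6] = (-12)-0 = -12 → [3, 1, -2, -5, -10, -12, -12, 7]
k=7: a[7] = (-12)-7 = -19 → [3, 1, -2, -5, -10, -12, -12, -19]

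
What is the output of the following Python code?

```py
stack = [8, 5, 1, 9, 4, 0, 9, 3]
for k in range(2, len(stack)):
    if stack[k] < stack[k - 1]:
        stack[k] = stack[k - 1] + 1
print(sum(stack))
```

k=2: 1<5, stack[2] = 5+1 = 6 → [8, 5, 6, 9, 4, 0, 9, 3]
k=3: 9>=6, unchanged → [8, 5, 6, 9, 4, 0, 9, 3]
k=4: 4<9, stack[4] = 9+1 = 10 → [8, 5, 6, 9, 10, 0, 9, 3]
k=5: 0<10, stack[5] = 10+1 = 11 → [8, 5, 6, 9, 10, 11, 9, 3]
k=6: 9<11, stack[6] = 11+1 = 12 → [8, 5, 6, 9, 10, 11, 12, 3]
k=7: 3<12, stack[7] = 12+1 = 13 → [8, 5, 6, 9, 10, 11, 12, 13]
sum = 74

74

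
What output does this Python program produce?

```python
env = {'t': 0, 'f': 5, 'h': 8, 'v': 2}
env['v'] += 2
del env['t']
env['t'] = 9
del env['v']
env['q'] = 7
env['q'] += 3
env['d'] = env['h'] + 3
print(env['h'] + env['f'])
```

13

env['v'] = 2+2 = 4 → {'t': 0, 'f': 5, 'h': 8, 'v': 4}
del 't' → {'f': 5, 'h': 8, 'v': 4}
env['t'] = 9 → {'f': 5, 'h': 8, 'v': 4, 't': 9}
del 'v' → {'f': 5, 'h': 8, 't': 9}
env['q'] = 7 → {'f': 5, 'h': 8, 't': 9, 'q': 7}
env['q'] = 7+3 = 10 → {'f': 5, 'h': 8, 't': 9, 'q': 10}
env['d'] = env['h']+3 = 11 → {'f': 5, 'h': 8, 't': 9, 'q': 10, 'd': 11}
env['h']+env['f'] = 8+5 = 13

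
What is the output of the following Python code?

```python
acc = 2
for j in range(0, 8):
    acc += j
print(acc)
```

30

j=0: acc = 2+0 = 2
j=1: acc = 2+1 = 3
j=2: acc = 3+2 = 5
j=3: acc = 5+3 = 8
j=4: acc = 8+4 = 12
j=5: acc = 12+5 = 17
j=6: acc = 17+6 = 23
j=7: acc = 23+7 = 30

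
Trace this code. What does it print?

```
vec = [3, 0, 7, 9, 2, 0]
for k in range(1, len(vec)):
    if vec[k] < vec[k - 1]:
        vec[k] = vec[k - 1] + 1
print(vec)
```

[3, 4, 7, 9, 10, 11]

k=1: 0<3, vec[1] = 3+1 = 4 → [3, 4, 7, 9, 2, 0]
k=2: 7>=4, unchanged → [3, 4, 7, 9, 2, 0]
k=3: 9>=7, unchanged → [3, 4, 7, 9, 2, 0]
k=4: 2<9, vec[4] = 9+1 = 10 → [3, 4, 7, 9, 10, 0]
k=5: 0<10, vec[5] = 10+1 = 11 → [3, 4, 7, 9, 10, 11]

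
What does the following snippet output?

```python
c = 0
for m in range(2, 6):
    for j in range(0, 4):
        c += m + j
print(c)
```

m=2,j=0: c = 0+2 = 2
m=2,j=1: c = 2+3 = 5
m=2,j=2: c = 5+4 = 9
m=2,j=3: c = 9+5 = 14
m=3,j=0: c = 14+3 = 17
m=3,j=1: c = 17+4 = 21
m=3,j=2: c = 21+5 = 26
m=3,j=3: c = 26+6 = 32
m=4,j=0: c = 32+4 = 36
m=4,j=1: c = 36+5 = 41
m=4,j=2: c = 41+6 = 47
m=4,j=3: c = 47+7 = 54
m=5,j=0: c = 54+5 = 59
m=5,j=1: c = 59+6 = 65
m=5,j=2: c = 65+7 = 72
m=5,j=3: c = 72+8 = 80

80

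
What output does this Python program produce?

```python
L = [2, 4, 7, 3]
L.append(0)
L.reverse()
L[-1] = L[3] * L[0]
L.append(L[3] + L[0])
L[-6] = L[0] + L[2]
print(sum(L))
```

25

append 0 → [2, 4, 7, 3, 0]
reverse → [0, 3, 7, 4, 2]
L[-1] = L[3]*L[0] = 4*0 = 0 → [0, 3, 7, 4, 0]
append L[3]+L[0] = 4+0 = 4 → [0, 3, 7, 4, 0, 4]
L[-6] = L[0]+L[2] = 0+7 = 7 → [7, 3, 7, 4, 0, 4]
sum = 25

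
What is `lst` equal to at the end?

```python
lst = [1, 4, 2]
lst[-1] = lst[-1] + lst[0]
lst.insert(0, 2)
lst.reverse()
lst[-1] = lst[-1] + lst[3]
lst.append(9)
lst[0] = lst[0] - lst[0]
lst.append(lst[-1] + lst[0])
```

[0, 4, 1, 4, 9, 9]

lst[-1] = lst[-1]+lst[0] = 2+1 = 3 → [1, 4, 3]
insert 2 at 0 → [2, 1, 4, 3]
reverse → [3, 4, 1, 2]
lst[-1] = lst[-1]+lst[3] = 2+2 = 4 → [3, 4, 1, 4]
append 9 → [3, 4, 1, 4, 9]
lst[0] = lst[0]-lst[0] = 3-3 = 0 → [0, 4, 1, 4, 9]
append lst[-1]+lst[0] = 9+0 = 9 → [0, 4, 1, 4, 9, 9]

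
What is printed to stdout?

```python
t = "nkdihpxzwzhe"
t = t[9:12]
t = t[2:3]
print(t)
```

e

slice [9:12] → 'zhe'
slice [2:3] → 'e'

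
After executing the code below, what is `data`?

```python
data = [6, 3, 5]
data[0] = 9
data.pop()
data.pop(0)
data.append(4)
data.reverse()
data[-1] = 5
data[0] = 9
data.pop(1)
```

[9]

data[0] = 9 → [9, 3, 5]
pop() removes 5 → [9, 3]
pop(0) removes 9 → [3]
append 4 → [3, 4]
reverse → [4, 3]
data[-1] = 5 → [4, 5]
data[0] = 9 → [9, 5]
pop(1) removes 5 → [9]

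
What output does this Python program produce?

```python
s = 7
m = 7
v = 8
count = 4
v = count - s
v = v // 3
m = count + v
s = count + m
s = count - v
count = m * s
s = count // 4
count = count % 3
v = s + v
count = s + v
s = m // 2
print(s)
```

v = 4-7 = -3
v = (-3)//3 = -1
m = 4+(-1) = 3
s = 4+3 = 7
s = 4-(-1) = 5
count = 3*5 = 15
s = 15//4 = 3
count = 15%3 = 0
v = 3+(-1) = 2
count = 3+2 = 5
s = 3//2 = 1

1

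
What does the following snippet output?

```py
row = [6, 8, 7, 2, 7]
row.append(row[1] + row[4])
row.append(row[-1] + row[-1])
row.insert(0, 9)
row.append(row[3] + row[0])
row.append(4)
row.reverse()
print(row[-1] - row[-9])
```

append row[1]+row[4] = 8+7 = 15 → [6, 8, 7, 2, 7, 15]
append row[-1]+row[-1] = 15+15 = 30 → [6, 8, 7, 2, 7, 15, 30]
insert 9 at 0 → [9, 6, 8, 7, 2, 7, 15, 30]
append row[3]+row[0] = 7+9 = 16 → [9, 6, 8, 7, 2, 7, 15, 30, 16]
append 4 → [9, 6, 8, 7, 2, 7, 15, 30, 16, 4]
reverse → [4, 16, 30, 15, 7, 2, 7, 8, 6, 9]
row[-1]-row[-9] = 9-16 = -7

-7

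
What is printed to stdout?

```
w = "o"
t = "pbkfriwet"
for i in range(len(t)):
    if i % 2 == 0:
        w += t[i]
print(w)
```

i=0: add 'p' → 'op'
i=1: skip
i=2: add 'k' → 'opk'
i=3: skip
i=4: add 'r' → 'opkr'
i=5: skip
i=6: add 'w' → 'opkrw'
i=7: skip
i=8: add 't' → 'opkrwt'

opkrwt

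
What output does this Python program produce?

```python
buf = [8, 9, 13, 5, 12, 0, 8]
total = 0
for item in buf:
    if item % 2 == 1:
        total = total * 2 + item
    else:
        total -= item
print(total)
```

-17

item=8: not odd, total = 0-8 = -8
item=9: odd, total = (-8)*2+9 = -7
item=13: odd, total = (-7)*2+13 = -1
item=5: odd, total = (-1)*2+5 = 3
item=12: not odd, total = 3-12 = -9
item=0: not odd, total = (-9)-0 = -9
item=8: not odd, total = (-9)-8 = -17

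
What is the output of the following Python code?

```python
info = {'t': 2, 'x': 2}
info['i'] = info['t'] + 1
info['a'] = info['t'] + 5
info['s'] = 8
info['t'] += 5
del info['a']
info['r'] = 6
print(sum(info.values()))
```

26

info['i'] = info['t']+1 = 3 → {'t': 2, 'x': 2, 'i': 3}
info['a'] = info['t']+5 = 7 → {'t': 2, 'x': 2, 'i': 3, 'a': 7}
info['s'] = 8 → {'t': 2, 'x': 2, 'i': 3, 'a': 7, 's': 8}
info['t'] = 2+5 = 7 → {'t': 7, 'x': 2, 'i': 3, 'a': 7, 's': 8}
del 'a' → {'t': 7, 'x': 2, 'i': 3, 's': 8}
info['r'] = 6 → {'t': 7, 'x': 2, 'i': 3, 's': 8, 'r': 6}
sum of values = 26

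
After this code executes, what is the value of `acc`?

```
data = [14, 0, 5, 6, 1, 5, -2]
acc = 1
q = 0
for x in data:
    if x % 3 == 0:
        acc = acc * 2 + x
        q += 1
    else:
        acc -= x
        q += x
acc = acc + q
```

-35

x=14: not %3==0, acc = 1-14 = -13; q=14
x=0: %3==0, acc = (-13)*2+0 = -26; q=15
x=5: not %3==0, acc = (-26)-5 = -31; q=20
x=6: %3==0, acc = (-31)*2+6 = -56; q=21
x=1: not %3==0, acc = (-56)-1 = -57; q=22
x=5: not %3==0, acc = (-57)-5 = -62; q=27
x=-2: not %3==0, acc = (-62)-(-2) = -60; q=25
acc+q = (-60)+25 = -35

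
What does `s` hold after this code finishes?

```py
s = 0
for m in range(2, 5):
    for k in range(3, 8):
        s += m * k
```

225

m=2,k=3: s = 0+6 = 6
m=2,k=4: s = 6+8 = 14
m=2,k=5: s = 14+10 = 24
m=2,k=6: s = 24+12 = 36
m=2,k=7: s = 36+14 = 50
m=3,k=3: s = 50+9 = 59
m=3,k=4: s = 59+12 = 71
m=3,k=5: s = 71+15 = 86
m=3,k=6: s = 86+18 = 104
m=3,k=7: s = 104+21 = 125
m=4,k=3: s = 125+12 = 137
m=4,k=4: s = 137+16 = 153
m=4,k=5: s = 153+20 = 173
m=4,k=6: s = 173+24 = 197
m=4,k=7: s = 197+28 = 225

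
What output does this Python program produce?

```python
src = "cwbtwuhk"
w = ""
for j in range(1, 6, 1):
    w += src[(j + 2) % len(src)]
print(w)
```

twuhk

j=1: add src[3]='t' → 't'
j=2: add src[4]='w' → 'tw'
j=3: add src[5]='u' → 'twu'
j=4: add src[6]='h' → 'twuh'
j=5: add src[7]='k' → 'twuhk'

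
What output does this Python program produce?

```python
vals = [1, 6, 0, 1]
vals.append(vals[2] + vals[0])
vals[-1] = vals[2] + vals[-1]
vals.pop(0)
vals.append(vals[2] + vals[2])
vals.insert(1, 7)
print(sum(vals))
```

append vals[2]+vals[0] = 0+1 = 1 → [1, 6, 0, 1, 1]
vals[-1] = vals[2]+vals[-1] = 0+1 = 1 → [1, 6, 0, 1, 1]
pop(0) removes 1 → [6, 0, 1, 1]
append vals[2]+vals[2] = 1+1 = 2 → [6, 0, 1, 1, 2]
insert 7 at 1 → [6, 7, 0, 1, 1, 2]
sum = 17

17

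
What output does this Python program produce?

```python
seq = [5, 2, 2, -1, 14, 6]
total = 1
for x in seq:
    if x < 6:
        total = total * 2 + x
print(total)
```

x=5: <6, total = 1*2+5 = 7
x=2: <6, total = 7*2+2 = 16
x=2: <6, total = 16*2+2 = 34
x=-1: <6, total = 34*2+(-1) = 67
x=14: not <6
x=6: not <6

67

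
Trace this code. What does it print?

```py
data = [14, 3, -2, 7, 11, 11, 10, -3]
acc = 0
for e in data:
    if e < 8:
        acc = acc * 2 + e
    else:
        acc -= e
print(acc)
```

-261

e=14: not <8, acc = 0-14 = -14
e=3: <8, acc = (-14)*2+3 = -25
e=-2: <8, acc = (-25)*2+(-2) = -52
e=7: <8, acc = (-52)*2+7 = -97
e=11: not <8, acc = (-97)-11 = -108
e=11: not <8, acc = (-108)-11 = -119
e=10: not <8, acc = (-119)-10 = -129
e=-3: <8, acc = (-129)*2+(-3) = -261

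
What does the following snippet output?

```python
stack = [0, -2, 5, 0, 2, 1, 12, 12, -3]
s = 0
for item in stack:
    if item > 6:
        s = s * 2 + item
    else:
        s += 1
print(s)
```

item=0: not >6, s = 0+1 = 1
item=-2: not >6, s = 1+1 = 2
item=5: not >6, s = 2+1 = 3
item=0: not >6, s = 3+1 = 4
item=2: not >6, s = 4+1 = 5
item=1: not >6, s = 5+1 = 6
item=12: >6, s = 6*2+12 = 24
item=12: >6, s = 24*2+12 = 60
item=-3: not >6, s = 60+1 = 61

61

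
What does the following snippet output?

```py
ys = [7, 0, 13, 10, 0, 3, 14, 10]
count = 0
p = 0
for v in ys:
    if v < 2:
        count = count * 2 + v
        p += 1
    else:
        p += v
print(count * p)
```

0

v=7: not <2; p=7
v=0: <2, count = 0*2+0 = 0; p=8
v=13: not <2; p=21
v=10: not <2; p=31
v=0: <2, count = 0*2+0 = 0; p=32
v=3: not <2; p=35
v=14: not <2; p=49
v=10: not <2; p=59
count*p = 0*59 = 0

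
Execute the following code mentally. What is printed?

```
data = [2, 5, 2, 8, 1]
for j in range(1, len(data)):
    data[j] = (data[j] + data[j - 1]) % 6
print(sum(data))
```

11

j=1: data[1] = (5+2)%6 = 1 → [2, 1, 2, 8, 1]
j=2: data[2] = (2+1)%6 = 3 → [2, 1, 3, 8, 1]
j=3: data[3] = (8+3)%6 = 5 → [2, 1, 3, 5, 1]
j=4: data[4] = (1+5)%6 = 0 → [2, 1, 3, 5, 0]
sum = 11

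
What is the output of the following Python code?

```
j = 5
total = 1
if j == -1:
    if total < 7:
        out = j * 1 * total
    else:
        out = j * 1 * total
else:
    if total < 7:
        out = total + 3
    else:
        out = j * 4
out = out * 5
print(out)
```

20

j=5, total=1
j == -1 is False; total < 7 is True
→ out = total + 3 = 4
out = 4*5 = 20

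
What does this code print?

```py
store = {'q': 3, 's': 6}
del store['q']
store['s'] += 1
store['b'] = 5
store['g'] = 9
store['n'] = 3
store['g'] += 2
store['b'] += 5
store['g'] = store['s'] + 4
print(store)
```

{'s': 7, 'b': 10, 'g': 11, 'n': 3}

del 'q' → {'s': 6}
store['s'] = 6+1 = 7 → {'s': 7}
store['b'] = 5 → {'s': 7, 'b': 5}
store['g'] = 9 → {'s': 7, 'b': 5, 'g': 9}
store['n'] = 3 → {'s': 7, 'b': 5, 'g': 9, 'n': 3}
store['g'] = 9+2 = 11 → {'s': 7, 'b': 5, 'g': 11, 'n': 3}
store['b'] = 5+5 = 10 → {'s': 7, 'b': 10, 'g': 11, 'n': 3}
store['g'] = store['s']+4 = 11 → {'s': 7, 'b': 10, 'g': 11, 'n': 3}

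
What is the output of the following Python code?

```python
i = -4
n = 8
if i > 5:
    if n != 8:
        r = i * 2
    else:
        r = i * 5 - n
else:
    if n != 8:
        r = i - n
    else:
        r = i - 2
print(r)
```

i=-4, n=8
i > 5 is False; n != 8 is False
→ r = i - 2 = -6

-6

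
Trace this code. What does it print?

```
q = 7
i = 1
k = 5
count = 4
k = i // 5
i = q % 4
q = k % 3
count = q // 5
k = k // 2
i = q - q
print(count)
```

k = 1//5 = 0
i = 7%4 = 3
q = 0%3 = 0
count = 0//5 = 0
k = 0//2 = 0
i = 0-0 = 0

0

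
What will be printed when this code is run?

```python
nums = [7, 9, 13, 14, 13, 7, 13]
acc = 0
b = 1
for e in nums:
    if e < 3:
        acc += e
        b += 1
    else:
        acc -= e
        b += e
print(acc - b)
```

e=7: not <3, acc = 0-7 = -7; b=8
e=9: not <3, acc = (-7)-9 = -16; b=17
e=13: not <3, acc = (-16)-13 = -29; b=30
e=14: not <3, acc = (-29)-14 = -43; b=44
e=13: not <3, acc = (-43)-13 = -56; b=57
e=7: not <3, acc = (-56)-7 = -63; b=64
e=13: not <3, acc = (-63)-13 = -76; b=77
acc-b = (-76)-77 = -153

-153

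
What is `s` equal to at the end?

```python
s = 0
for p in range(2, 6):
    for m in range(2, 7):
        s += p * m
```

280

p=2,m=2: s = 0+4 = 4
p=2,m=3: s = 4+6 = 10
p=2,m=4: s = 10+8 = 18
p=2,m=5: s = 18+10 = 28
p=2,m=6: s = 28+12 = 40
p=3,m=2: s = 40+6 = 46
p=3,m=3: s = 46+9 = 55
p=3,m=4: s = 55+12 = 67
p=3,m=5: s = 67+15 = 82
p=3,m=6: s = 82+18 = 100
p=4,m=2: s = 100+8 = 108
p=4,m=3: s = 108+12 = 120
p=4,m=4: s = 120+16 = 136
p=4,m=5: s = 136+20 = 156
p=4,m=6: s = 156+24 = 180
p=5,m=2: s = 180+10 = 190
p=5,m=3: s = 190+15 = 205
p=5,m=4: s = 205+20 = 225
p=5,m=5: s = 225+25 = 250
p=5,m=6: s = 250+30 = 280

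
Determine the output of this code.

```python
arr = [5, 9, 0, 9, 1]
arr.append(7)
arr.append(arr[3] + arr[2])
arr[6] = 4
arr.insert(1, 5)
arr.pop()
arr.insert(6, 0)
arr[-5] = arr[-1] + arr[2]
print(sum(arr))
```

append 7 → [5, 9, 0, 9, 1, 7]
append arr[3]+arr[2] = 9+0 = 9 → [5, 9, 0, 9, 1, 7, 9]
arr[6] = 4 → [5, 9, 0, 9, 1, 7, 4]
insert 5 at 1 → [5, 5, 9, 0, 9, 1, 7, 4]
pop() removes 4 → [5, 5, 9, 0, 9, 1, 7]
insert 0 at 6 → [5, 5, 9, 0, 9, 1, 0, 7]
arr[-5] = arr[-1]+arr[2] = 7+9 = 16 → [5, 5, 9, 16, 9, 1, 0, 7]
sum = 52

52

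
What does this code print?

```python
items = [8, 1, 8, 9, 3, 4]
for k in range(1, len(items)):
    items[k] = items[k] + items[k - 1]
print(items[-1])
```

33

k=1: items[1] = 1+8 = 9 → [8, 9, 8, 9, 3, 4]
k=2: items[2] = 8+9 = 17 → [8, 9, 17, 9, 3, 4]
k=3: items[3] = 9+17 = 26 → [8, 9, 17, 26, 3, 4]
k=4: items[4] = 3+26 = 29 → [8, 9, 17, 26, 29, 4]
k=5: items[5] = 4+29 = 33 → [8, 9, 17, 26, 29, 33]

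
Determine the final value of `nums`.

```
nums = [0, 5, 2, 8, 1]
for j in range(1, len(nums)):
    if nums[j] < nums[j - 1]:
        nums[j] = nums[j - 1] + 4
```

[0, 5, 9, 13, 17]

j=1: 5>=0, unchanged → [0, 5, 2, 8, 1]
j=2: 2<5, nums[2] = 5+4 = 9 → [0, 5, 9, 8, 1]
j=3: 8<9, nums[3] = 9+4 = 13 → [0, 5, 9, 13, 1]
j=4: 1<13, nums[4] = 13+4 = 17 → [0, 5, 9, 13, 17]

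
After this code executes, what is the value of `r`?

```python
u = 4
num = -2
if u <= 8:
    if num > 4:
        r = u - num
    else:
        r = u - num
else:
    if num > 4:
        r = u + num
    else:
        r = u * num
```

u=4, num=-2
u <= 8 is True; num > 4 is False
→ r = u - num = 6

6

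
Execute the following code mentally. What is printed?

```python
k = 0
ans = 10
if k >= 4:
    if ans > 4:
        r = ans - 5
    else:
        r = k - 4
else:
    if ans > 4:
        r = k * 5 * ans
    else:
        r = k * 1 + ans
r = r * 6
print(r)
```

0

k=0, ans=10
k >= 4 is False; ans > 4 is True
→ r = k * 5 * ans = 0
r = 0*6 = 0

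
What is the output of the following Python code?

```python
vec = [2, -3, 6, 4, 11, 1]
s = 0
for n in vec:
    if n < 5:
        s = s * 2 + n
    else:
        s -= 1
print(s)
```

n=2: <5, s = 0*2+2 = 2
n=-3: <5, s = 2*2+(-3) = 1
n=6: not <5, s = 1-1 = 0
n=4: <5, s = 0*2+4 = 4
n=11: not <5, s = 4-1 = 3
n=1: <5, s = 3*2+1 = 7

7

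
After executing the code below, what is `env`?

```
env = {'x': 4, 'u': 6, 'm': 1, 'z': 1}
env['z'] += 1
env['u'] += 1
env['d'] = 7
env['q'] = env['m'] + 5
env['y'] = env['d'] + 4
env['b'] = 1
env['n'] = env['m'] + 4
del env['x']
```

{'u': 7, 'm': 1, 'z': 2, 'd': 7, 'q': 6, 'y': 11, 'b': 1, 'n': 5}

env['z'] = 1+1 = 2 → {'x': 4, 'u': 6, 'm': 1, 'z': 2}
env['u'] = 6+1 = 7 → {'x': 4, 'u': 7, 'm': 1, 'z': 2}
env['d'] = 7 → {'x': 4, 'u': 7, 'm': 1, 'z': 2, 'd': 7}
env['q'] = env['m']+5 = 6 → {'x': 4, 'u': 7, 'm': 1, 'z': 2, 'd': 7, 'q': 6}
env['y'] = env['d']+4 = 11 → {'x': 4, 'u': 7, 'm': 1, 'z': 2, 'd': 7, 'q': 6, 'y': 11}
env['b'] = 1 → {'x': 4, 'u': 7, 'm': 1, 'z': 2, 'd': 7, 'q': 6, 'y': 11, 'b': 1}
env['n'] = env['m']+4 = 5 → {'x': 4, 'u': 7, 'm': 1, 'z': 2, 'd': 7, 'q': 6, 'y': 11, 'b': 1, 'n': 5}
del 'x' → {'u': 7, 'm': 1, 'z': 2, 'd': 7, 'q': 6, 'y': 11, 'b': 1, 'n': 5}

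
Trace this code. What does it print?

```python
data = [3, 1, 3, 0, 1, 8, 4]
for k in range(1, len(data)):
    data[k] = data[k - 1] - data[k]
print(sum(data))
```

k=1: data[1] = 3-1 = 2 → [3, 2, 3, 0, 1, 8, 4]
k=2: data[2] = 2-3 = -1 → [3, 2, -1, 0, 1, 8, 4]
k=3: data[3] = (-1)-0 = -1 → [3, 2, -1, -1, 1, 8, 4]
k=4: data[4] = (-1)-1 = -2 → [3, 2, -1, -1, -2, 8, 4]
k=5: data[5] = (-2)-8 = -10 → [3, 2, -1, -1, -2, -10, 4]
k=6: data[6] = (-10)-4 = -14 → [3, 2, -1, -1, -2, -10, -14]
sum = -23

-23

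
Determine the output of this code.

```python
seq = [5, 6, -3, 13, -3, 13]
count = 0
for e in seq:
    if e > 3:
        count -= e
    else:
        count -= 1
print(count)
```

-39

e=5: >3, count = 0-5 = -5
e=6: >3, count = (-5)-6 = -11
e=-3: not >3, count = (-11)-1 = -12
e=13: >3, count = (-12)-13 = -25
e=-3: not >3, count = (-25)-1 = -26
e=13: >3, count = (-26)-13 = -39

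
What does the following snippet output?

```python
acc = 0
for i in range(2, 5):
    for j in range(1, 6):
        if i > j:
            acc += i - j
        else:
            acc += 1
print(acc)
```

19

i=2,j=1: 2>1, acc = 0+1 = 1
i=2,j=2: not 2>2, acc = 1+1 = 2
i=2,j=3: not 2>3, acc = 2+1 = 3
i=2,j=4: not 2>4, acc = 3+1 = 4
i=2,j=5: not 2>5, acc = 4+1 = 5
i=3,j=1: 3>1, acc = 5+2 = 7
i=3,j=2: 3>2, acc = 7+1 = 8
i=3,j=3: not 3>3, acc = 8+1 = 9
i=3,j=4: not 3>4, acc = 9+1 = 10
i=3,j=5: not 3>5, acc = 10+1 = 11
i=4,j=1: 4>1, acc = 11+3 = 14
i=4,j=2: 4>2, acc = 14+2 = 16
i=4,j=3: 4>3, acc = 16+1 = 17
i=4,j=4: not 4>4, acc = 17+1 = 18
i=4,j=5: not 4>5, acc = 18+1 = 19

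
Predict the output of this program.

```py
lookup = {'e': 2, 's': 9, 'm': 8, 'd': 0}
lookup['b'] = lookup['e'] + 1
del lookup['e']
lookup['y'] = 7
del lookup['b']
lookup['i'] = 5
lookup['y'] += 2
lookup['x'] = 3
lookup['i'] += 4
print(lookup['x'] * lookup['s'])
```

27

lookup['b'] = lookup['e']+1 = 3 → {'e': 2, 's': 9, 'm': 8, 'd': 0, 'b': 3}
del 'e' → {'s': 9, 'm': 8, 'd': 0, 'b': 3}
lookup['y'] = 7 → {'s': 9, 'm': 8, 'd': 0, 'b': 3, 'y': 7}
del 'b' → {'s': 9, 'm': 8, 'd': 0, 'y': 7}
lookup['i'] = 5 → {'s': 9, 'm': 8, 'd': 0, 'y': 7, 'i': 5}
lookup['y'] = 7+2 = 9 → {'s': 9, 'm': 8, 'd': 0, 'y': 9, 'i': 5}
lookup['x'] = 3 → {'s': 9, 'm': 8, 'd': 0, 'y': 9, 'i': 5, 'x': 3}
lookup['i'] = 5+4 = 9 → {'s': 9, 'm': 8, 'd': 0, 'y': 9, 'i': 9, 'x': 3}
lookup['x']*lookup['s'] = 3*9 = 27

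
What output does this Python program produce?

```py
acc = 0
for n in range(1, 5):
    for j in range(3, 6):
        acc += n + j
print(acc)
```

78

n=1,j=3: acc = 0+4 = 4
n=1,j=4: acc = 4+5 = 9
n=1,j=5: acc = 9+6 = 15
n=2,j=3: acc = 15+5 = 20
n=2,j=4: acc = 20+6 = 26
n=2,j=5: acc = 26+7 = 33
n=3,j=3: acc = 33+6 = 39
n=3,j=4: acc = 39+7 = 46
n=3,j=5: acc = 46+8 = 54
n=4,j=3: acc = 54+7 = 61
n=4,j=4: acc = 61+8 = 69
n=4,j=5: acc = 69+9 = 78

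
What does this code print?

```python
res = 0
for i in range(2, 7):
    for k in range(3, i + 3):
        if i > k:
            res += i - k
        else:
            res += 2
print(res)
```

i=2,k=3: not 2>3, res = 0+2 = 2
i=2,k=4: not 2>4, res = 2+2 = 4
i=3,k=3: not 3>3, res = 4+2 = 6
i=3,k=4: not 3>4, res = 6+2 = 8
i=3,k=5: not 3>5, res = 8+2 = 10
i=4,k=3: 4>3, res = 10+1 = 11
i=4,k=4: not 4>4, res = 11+2 = 13
i=4,k=5: not 4>5, res = 13+2 = 15
i=4,k=6: not 4>6, res = 15+2 = 17
i=5,k=3: 5>3, res = 17+2 = 19
i=5,k=4: 5>4, res = 19+1 = 20
i=5,k=5: not 5>5, res = 20+2 = 22
i=5,k=6: not 5>6, res = 22+2 = 24
i=5,k=7: not 5>7, res = 24+2 = 26
i=6,k=3: 6>3, res = 26+3 = 29
i=6,k=4: 6>4, res = 29+2 = 31
i=6,k=5: 6>5, res = 31+1 = 32
i=6,k=6: not 6>6, res = 32+2 = 34
i=6,k=7: not 6>7, res = 34+2 = 36
i=6,k=8: not 6>8, res = 36+2 = 38

38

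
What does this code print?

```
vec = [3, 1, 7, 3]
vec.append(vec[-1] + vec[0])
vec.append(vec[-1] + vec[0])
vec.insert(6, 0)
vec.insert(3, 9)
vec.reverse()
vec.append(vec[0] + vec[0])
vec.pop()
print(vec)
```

append vec[-1]+vec[0] = 3+3 = 6 → [3, 1, 7, 3, 6]
append vec[-1]+vec[0] = 6+3 = 9 → [3, 1, 7, 3, 6, 9]
insert 0 at 6 → [3, 1, 7, 3, 6, 9, 0]
insert 9 at 3 → [3, 1, 7, 9, 3, 6, 9, 0]
reverse → [0, 9, 6, 3, 9, 7, 1, 3]
append vec[0]+vec[0] = 0+0 = 0 → [0, 9, 6, 3, 9, 7, 1, 3, 0]
pop() removes 0 → [0, 9, 6, 3, 9, 7, 1, 3]

[0, 9, 6, 3, 9, 7, 1, 3]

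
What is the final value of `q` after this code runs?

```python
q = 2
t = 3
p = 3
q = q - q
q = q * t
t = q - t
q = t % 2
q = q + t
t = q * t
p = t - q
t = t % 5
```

q = 2-2 = 0
q = 0*3 = 0
t = 0-3 = -3
q = (-3)%2 = 1
q = 1+(-3) = -2
t = (-2)*(-3) = 6
p = 6-(-2) = 8
t = 6%5 = 1

-2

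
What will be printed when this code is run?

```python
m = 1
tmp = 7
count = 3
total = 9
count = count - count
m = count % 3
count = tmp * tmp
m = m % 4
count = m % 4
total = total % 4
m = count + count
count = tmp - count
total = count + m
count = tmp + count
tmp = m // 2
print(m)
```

count = 3-3 = 0
m = 0%3 = 0
count = 7*7 = 49
m = 0%4 = 0
count = 0%4 = 0
total = 9%4 = 1
m = 0+0 = 0
count = 7-0 = 7
total = 7+0 = 7
count = 7+7 = 14
tmp = 0//2 = 0

0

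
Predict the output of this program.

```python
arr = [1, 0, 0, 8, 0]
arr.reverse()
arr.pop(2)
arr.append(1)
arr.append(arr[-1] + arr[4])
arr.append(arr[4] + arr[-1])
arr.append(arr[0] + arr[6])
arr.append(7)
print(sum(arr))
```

reverse → [0, 8, 0, 0, 1]
pop(2) removes 0 → [0, 8, 0, 1]
append 1 → [0, 8, 0, 1, 1]
append arr[-1]+arr[4] = 1+1 = 2 → [0, 8, 0, 1, 1, 2]
append arr[4]+arr[-1] = 1+2 = 3 → [0, 8, 0, 1, 1, 2, 3]
append arr[0]+arr[6] = 0+3 = 3 → [0, 8, 0, 1, 1, 2, 3, 3]
append 7 → [0, 8, 0, 1, 1, 2, 3, 3, 7]
sum = 25

25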